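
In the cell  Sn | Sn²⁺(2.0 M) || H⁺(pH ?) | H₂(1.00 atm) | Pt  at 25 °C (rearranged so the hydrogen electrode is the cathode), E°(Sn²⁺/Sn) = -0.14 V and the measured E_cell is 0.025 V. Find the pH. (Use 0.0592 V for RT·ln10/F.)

E°_cell = 0.14 V and n = 2.
log Q = n(E° − E)/0.0592 = 2×(0.14 − 0.025)/0.0592 = 3.885.
With Q = [Sn²⁺]·P(H₂) / [H⁺]^2, solving for [H⁺] gives log[H⁺] = -1.792, so pH = 1.79.

pH = 1.79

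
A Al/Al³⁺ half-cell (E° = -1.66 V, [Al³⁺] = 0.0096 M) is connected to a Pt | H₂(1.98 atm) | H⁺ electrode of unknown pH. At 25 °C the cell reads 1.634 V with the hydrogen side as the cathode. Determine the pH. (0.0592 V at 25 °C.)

pH = 0.96

E°_cell = 1.66 V and n = 6.
log Q = n(E° − E)/0.0592 = 6×(1.66 − 1.634)/0.0592 = 2.635.
With Q = [Al³⁺]^2·P(H₂)^3 / [H⁺]^6, solving for [H⁺] gives log[H⁺] = -0.963, so pH = 0.96.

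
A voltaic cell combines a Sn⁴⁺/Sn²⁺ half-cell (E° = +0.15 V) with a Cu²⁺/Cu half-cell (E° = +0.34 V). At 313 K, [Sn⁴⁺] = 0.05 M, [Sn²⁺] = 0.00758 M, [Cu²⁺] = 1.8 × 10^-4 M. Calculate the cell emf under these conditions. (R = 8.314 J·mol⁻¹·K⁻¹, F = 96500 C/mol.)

0.048 V

The Cu²⁺/Cu couple has the higher reduction potential and acts as the cathode, so E°_cell = +0.34 − (+0.15) = 0.19 V.
Balancing electrons gives n = 2; the reaction quotient is Q = [Sn⁴⁺]/([Sn²⁺]·[Cu²⁺]) = 3.66 × 10^4.
E = E° − (RT/nF) ln Q = 0.19 − (8.314×313)/(2×96500) × (10.509) = 0.190 − 0.142 = 0.048 V.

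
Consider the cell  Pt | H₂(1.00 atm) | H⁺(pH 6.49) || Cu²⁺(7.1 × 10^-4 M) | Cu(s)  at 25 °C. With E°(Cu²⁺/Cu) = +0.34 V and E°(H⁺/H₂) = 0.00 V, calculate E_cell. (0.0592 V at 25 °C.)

0.63 V

The Cu²⁺/Cu couple is the cathode, so E°_cell = 0.34 V; n = 2.
[H⁺] = 10^(−6.49) = 3.2 × 10^-7 M, and Q = [H⁺]^2 / ([Cu²⁺]·P(H₂)) = 1.47 × 10^-10.
E = E° − (0.0592/2) log Q = 0.34 − (0.0592/2)(-9.831) = 0.631 V.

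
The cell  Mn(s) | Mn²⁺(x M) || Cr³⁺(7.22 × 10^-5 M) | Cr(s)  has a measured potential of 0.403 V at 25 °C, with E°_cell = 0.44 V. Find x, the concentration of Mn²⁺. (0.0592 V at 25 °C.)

From the Nernst equation, log Q = n(E° − E)/0.0592 = 6(0.44 − 0.403)/0.0592 = 3.750, so Q = 5620.
With Q = [Mn²⁺]^3/[Cr³⁺]^2 and the known concentrations, [Mn²⁺]^3 in the numerator gives [Mn²⁺] = 0.031 M.

0.031 M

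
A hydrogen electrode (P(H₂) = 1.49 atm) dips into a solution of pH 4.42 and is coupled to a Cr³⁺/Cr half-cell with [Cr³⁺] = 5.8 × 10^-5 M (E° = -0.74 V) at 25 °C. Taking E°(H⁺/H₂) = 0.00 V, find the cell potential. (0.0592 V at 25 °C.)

0.56 V

The hydrogen couple is the cathode, so E°_cell = 0.74 V; n = 6.
[H⁺] = 10^(−4.42) = 3.8 × 10^-5 M, and Q = [Cr³⁺]^2·P(H₂)^3 / [H⁺]^6 = 3.68 × 10^18.
E = E° − (0.0592/6) log Q = 0.74 − (0.0592/6)(18.566) = 0.557 V.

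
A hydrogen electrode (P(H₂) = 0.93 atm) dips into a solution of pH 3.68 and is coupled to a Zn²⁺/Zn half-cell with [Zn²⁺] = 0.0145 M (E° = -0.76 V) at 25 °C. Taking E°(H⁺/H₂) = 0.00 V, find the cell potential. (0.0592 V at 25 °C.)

The hydrogen couple is the cathode, so E°_cell = 0.76 V; n = 2.
[H⁺] = 10^(−3.68) = 2.1 × 10^-4 M, and Q = [Zn²⁺]·P(H₂) / [H⁺]^2 = 3.09 × 10^5.
E = E° − (0.0592/2) log Q = 0.76 − (0.0592/2)(5.490) = 0.597 V.

0.60 V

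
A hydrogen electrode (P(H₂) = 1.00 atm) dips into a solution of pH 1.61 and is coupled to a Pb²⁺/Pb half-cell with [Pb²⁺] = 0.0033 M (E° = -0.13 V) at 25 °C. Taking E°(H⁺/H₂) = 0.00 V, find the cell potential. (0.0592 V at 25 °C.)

The hydrogen couple is the cathode, so E°_cell = 0.13 V; n = 2.
[H⁺] = 10^(−1.61) = 0.025 M, and Q = [Pb²⁺]·P(H₂) / [H⁺]^2 = 5.48.
E = E° − (0.0592/2) log Q = 0.13 − (0.0592/2)(0.739) = 0.108 V.

0.11 V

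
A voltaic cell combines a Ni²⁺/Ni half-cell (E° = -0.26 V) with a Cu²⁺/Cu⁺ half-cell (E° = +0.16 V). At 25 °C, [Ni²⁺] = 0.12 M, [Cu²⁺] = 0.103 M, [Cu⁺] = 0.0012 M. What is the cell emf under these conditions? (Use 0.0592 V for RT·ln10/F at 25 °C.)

The Cu²⁺/Cu⁺ couple has the higher reduction potential and acts as the cathode, so E°_cell = +0.16 − (-0.26) = 0.42 V.
Balancing electrons gives n = 2; the reaction quotient is Q = [Ni²⁺]·[Cu⁺]^2/[Cu²⁺]^2 = 1.63 × 10^-5.
At 25 °C, E = E° − (0.0592/n) log Q = 0.42 − (0.0592/2)(-4.788) = 0.420 + 0.142 = 0.562 V.

0.562 V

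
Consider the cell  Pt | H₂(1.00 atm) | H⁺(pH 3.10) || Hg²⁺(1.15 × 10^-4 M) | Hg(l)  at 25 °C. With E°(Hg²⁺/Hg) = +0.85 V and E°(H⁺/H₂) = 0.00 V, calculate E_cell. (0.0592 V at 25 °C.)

The Hg²⁺/Hg couple is the cathode, so E°_cell = 0.85 V; n = 2.
[H⁺] = 10^(−3.10) = 7.9 × 10^-4 M, and Q = [H⁺]^2 / ([Hg²⁺]·P(H₂)) = 0.00549.
E = E° − (0.0592/2) log Q = 0.85 − (0.0592/2)(-2.261) = 0.917 V.

0.92 V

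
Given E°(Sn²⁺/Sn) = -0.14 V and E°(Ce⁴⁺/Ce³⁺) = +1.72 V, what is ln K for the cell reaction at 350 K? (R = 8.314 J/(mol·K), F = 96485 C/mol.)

ln K = 123.3

E°_cell = +1.72 − (-0.14) = 1.86 V, with n = 2 electrons transferred.
At equilibrium E = 0, so the Nernst equation gives ln K = nFE°/RT = (2)(96485)(1.86)/((8.314)(350)) = 123.35.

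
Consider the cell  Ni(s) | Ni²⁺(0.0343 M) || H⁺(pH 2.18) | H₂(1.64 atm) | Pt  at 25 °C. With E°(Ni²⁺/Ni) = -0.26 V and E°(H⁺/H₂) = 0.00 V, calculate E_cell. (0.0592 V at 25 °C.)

The hydrogen couple is the cathode, so E°_cell = 0.26 V; n = 2.
[H⁺] = 10^(−2.18) = 0.0066 M, and Q = [Ni²⁺]·P(H₂) / [H⁺]^2 = 1290.
E = E° − (0.0592/2) log Q = 0.26 − (0.0592/2)(3.110) = 0.168 V.

0.17 V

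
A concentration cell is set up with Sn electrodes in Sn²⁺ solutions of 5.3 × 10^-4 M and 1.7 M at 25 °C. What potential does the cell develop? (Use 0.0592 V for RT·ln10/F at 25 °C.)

Both half-cells are Sn²⁺/Sn, so E°_cell = 0. The concentrated side is the cathode; the cell reaction moves Sn²⁺ from high to low concentration with n = 2.
Q = [Sn²⁺]_dilute/[Sn²⁺]_conc = 5.3 × 10^-4/1.7 = 3.12 × 10^-4.
E = 0 − (0.0592/2) log Q = −(0.0592/2)(-3.506) = 0.1038 V.

0.10 V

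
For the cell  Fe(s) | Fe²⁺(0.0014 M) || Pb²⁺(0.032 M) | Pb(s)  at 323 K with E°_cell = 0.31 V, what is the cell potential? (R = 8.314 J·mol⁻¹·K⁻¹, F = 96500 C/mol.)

Balancing electrons gives n = 2; the reaction quotient is Q = [Fe²⁺]/[Pb²⁺] = 0.0438.
E = E° − (RT/nF) ln Q = 0.31 − (8.314×323)/(2×96500) × (-3.129) = 0.310 + 0.044 = 0.354 V.

0.354 V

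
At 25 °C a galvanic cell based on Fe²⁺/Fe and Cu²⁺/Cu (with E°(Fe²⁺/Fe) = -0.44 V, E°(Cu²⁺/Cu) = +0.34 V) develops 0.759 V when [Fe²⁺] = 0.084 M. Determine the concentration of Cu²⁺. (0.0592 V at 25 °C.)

0.016 M

From the Nernst equation, log Q = n(E° − E)/0.0592 = 2(0.78 − 0.759)/0.0592 = 0.709, so Q = 5.12.
With Q = [Fe²⁺]/[Cu²⁺] and the known concentrations, [Cu²⁺] in the denominator gives [Cu²⁺] = 0.016 M.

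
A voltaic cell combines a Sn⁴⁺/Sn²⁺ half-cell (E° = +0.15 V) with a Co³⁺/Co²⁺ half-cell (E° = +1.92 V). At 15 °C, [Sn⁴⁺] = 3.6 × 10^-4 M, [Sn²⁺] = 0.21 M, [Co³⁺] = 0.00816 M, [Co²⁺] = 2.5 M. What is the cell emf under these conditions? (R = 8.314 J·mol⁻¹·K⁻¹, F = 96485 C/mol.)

The Co³⁺/Co²⁺ couple has the higher reduction potential and acts as the cathode, so E°_cell = +1.92 − (+0.15) = 1.77 V.
Balancing electrons gives n = 2; the reaction quotient is Q = [Sn⁴⁺]·[Co²⁺]^2/([Sn²⁺]·[Co³⁺]^2) = 161.
E = E° − (RT/nF) ln Q = 1.77 − (8.314×288)/(2×96485) × (5.081) = 1.770 − 0.063 = 1.707 V.

1.71 V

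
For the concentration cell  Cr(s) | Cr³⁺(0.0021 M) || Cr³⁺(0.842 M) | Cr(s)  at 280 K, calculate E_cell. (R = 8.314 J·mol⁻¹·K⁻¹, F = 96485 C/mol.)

0.048 V

Both half-cells are Cr³⁺/Cr, so E°_cell = 0. The concentrated side is the cathode; the cell reaction moves Cr³⁺ from high to low concentration with n = 3.
Q = [Cr³⁺]_dilute/[Cr³⁺]_conc = 0.0021/0.842 = 0.00249.
E = 0 − (RT/nF) ln Q = −((8.314×280)/(3×96485))(-5.994) = 0.0482 V.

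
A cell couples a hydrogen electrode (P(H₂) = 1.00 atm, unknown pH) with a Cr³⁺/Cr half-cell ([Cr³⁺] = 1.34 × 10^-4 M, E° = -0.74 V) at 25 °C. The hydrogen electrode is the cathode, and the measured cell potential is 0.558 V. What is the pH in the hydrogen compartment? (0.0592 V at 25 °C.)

E°_cell = 0.74 V and n = 6.
log Q = n(E° − E)/0.0592 = 6×(0.74 − 0.558)/0.0592 = 18.446.
With Q = [Cr³⁺]^2·P(H₂)^3 / [H⁺]^6, solving for [H⁺] gives log[H⁺] = -4.365, so pH = 4.37.

pH = 4.37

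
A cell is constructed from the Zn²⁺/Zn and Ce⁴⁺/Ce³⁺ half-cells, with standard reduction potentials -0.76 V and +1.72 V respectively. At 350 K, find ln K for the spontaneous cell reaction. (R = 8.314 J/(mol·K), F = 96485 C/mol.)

ln K = 164.5

E°_cell = +1.72 − (-0.76) = 2.48 V, with n = 2 electrons transferred.
At equilibrium E = 0, so the Nernst equation gives ln K = nFE°/RT = (2)(96485)(2.48)/((8.314)(350)) = 164.46.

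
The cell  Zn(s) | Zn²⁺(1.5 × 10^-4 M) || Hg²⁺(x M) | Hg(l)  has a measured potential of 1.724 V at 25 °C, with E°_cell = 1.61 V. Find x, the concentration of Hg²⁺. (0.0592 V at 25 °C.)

1.1 M

From the Nernst equation, log Q = n(E° − E)/0.0592 = 2(1.61 − 1.724)/0.0592 = -3.851, so Q = 1.41 × 10^-4.
With Q = [Zn²⁺]/[Hg²⁺] and the known concentrations, [Hg²⁺] in the denominator gives [Hg²⁺] = 1.1 M.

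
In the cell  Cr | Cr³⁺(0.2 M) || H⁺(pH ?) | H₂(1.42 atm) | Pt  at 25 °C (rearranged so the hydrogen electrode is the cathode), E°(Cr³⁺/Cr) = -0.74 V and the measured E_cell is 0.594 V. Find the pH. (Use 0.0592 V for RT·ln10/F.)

E°_cell = 0.74 V and n = 6.
log Q = n(E° − E)/0.0592 = 6×(0.74 − 0.594)/0.0592 = 14.797.
With Q = [Cr³⁺]^2·P(H₂)^3 / [H⁺]^6, solving for [H⁺] gives log[H⁺] = -2.623, so pH = 2.62.

pH = 2.62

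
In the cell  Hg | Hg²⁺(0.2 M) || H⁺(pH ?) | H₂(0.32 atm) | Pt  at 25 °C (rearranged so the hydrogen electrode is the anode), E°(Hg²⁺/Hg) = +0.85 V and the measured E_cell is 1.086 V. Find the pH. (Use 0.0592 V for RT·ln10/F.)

pH = 4.58

E°_cell = 0.85 V and n = 2.
log Q = n(E° − E)/0.0592 = 2×(0.85 − 1.086)/0.0592 = -7.973.
With Q = [H⁺]^2 / ([Hg²⁺]·P(H₂)), solving for [H⁺] gives log[H⁺] = -4.583, so pH = 4.58.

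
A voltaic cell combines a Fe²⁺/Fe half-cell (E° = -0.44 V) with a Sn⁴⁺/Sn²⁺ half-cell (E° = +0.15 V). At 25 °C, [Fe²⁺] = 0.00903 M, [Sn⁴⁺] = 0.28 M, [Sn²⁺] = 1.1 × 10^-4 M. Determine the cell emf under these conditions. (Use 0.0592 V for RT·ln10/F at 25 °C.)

The Sn⁴⁺/Sn²⁺ couple has the higher reduction potential and acts as the cathode, so E°_cell = +0.15 − (-0.44) = 0.59 V.
Balancing electrons gives n = 2; the reaction quotient is Q = [Fe²⁺]·[Sn²⁺]/[Sn⁴⁺] = 3.55 × 10^-6.
At 25 °C, E = E° − (0.0592/n) log Q = 0.59 − (0.0592/2)(-5.450) = 0.590 + 0.161 = 0.751 V.

0.751 V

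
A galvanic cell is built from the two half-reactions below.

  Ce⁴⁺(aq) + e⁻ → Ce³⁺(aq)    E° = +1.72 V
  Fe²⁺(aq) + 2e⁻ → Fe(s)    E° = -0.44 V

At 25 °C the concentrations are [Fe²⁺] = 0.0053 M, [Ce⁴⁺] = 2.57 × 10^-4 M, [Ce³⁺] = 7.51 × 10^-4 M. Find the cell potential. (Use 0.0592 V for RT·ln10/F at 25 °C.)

The Ce⁴⁺/Ce³⁺ couple has the higher reduction potential and acts as the cathode, so E°_cell = +1.72 − (-0.44) = 2.16 V.
Balancing electrons gives n = 2; the reaction quotient is Q = [Fe²⁺]·[Ce³⁺]^2/[Ce⁴⁺]^2 = 0.0453.
At 25 °C, E = E° − (0.0592/n) log Q = 2.16 − (0.0592/2)(-1.344) = 2.160 + 0.040 = 2.200 V.

2.20 V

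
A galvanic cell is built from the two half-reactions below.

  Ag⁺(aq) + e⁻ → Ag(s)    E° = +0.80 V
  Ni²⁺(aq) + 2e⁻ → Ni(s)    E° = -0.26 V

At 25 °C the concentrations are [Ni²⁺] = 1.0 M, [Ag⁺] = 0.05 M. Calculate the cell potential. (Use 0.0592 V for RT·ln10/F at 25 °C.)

0.983 V

The Ag⁺/Ag couple has the higher reduction potential and acts as the cathode, so E°_cell = +0.80 − (-0.26) = 1.06 V.
Balancing electrons gives n = 2; the reaction quotient is Q = [Ni²⁺]/[Ag⁺]^2 = 400.
At 25 °C, E = E° − (0.0592/n) log Q = 1.06 − (0.0592/2)(2.602) = 1.060 − 0.077 = 0.983 V.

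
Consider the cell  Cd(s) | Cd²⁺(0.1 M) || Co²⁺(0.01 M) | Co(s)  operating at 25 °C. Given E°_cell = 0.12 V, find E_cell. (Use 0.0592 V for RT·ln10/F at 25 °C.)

0.090 V

Balancing electrons gives n = 2; the reaction quotient is Q = [Cd²⁺]/[Co²⁺] = 10.0.
At 25 °C, E = E° − (0.0592/n) log Q = 0.12 − (0.0592/2)(1.000) = 0.120 − 0.030 = 0.090 V.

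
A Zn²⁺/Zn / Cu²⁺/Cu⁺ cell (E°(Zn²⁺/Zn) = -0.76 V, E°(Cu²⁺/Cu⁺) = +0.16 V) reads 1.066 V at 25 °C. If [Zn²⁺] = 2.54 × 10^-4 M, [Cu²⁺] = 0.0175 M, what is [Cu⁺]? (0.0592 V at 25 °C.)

0.0038 M

From the Nernst equation, log Q = n(E° − E)/0.0592 = 2(0.92 − 1.066)/0.0592 = -4.932, so Q = 1.17 × 10^-5.
With Q = [Zn²⁺]·[Cu⁺]^2/[Cu²⁺]^2 and the known concentrations, [Cu⁺]^2 in the numerator gives [Cu⁺] = 0.0038 M.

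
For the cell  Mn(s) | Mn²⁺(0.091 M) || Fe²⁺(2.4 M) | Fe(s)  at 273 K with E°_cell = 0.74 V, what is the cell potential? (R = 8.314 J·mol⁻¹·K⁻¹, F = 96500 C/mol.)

0.778 V

Balancing electrons gives n = 2; the reaction quotient is Q = [Mn²⁺]/[Fe²⁺] = 0.0379.
E = E° − (RT/nF) ln Q = 0.74 − (8.314×273)/(2×96500) × (-3.272) = 0.740 + 0.038 = 0.778 V.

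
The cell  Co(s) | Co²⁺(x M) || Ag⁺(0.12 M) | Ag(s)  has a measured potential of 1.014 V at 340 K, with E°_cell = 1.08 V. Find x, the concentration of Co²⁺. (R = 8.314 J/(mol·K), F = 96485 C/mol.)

From the Nernst equation, ln Q = nF(E° − E)/RT = 2×96485×(1.08 − 1.014)/(8.314×340) = 4.506, so Q = 90.5.
With Q = [Co²⁺]/[Ag⁺]^2 and the known concentrations, [Co²⁺] in the numerator gives [Co²⁺] = 1.3 M.

1.3 M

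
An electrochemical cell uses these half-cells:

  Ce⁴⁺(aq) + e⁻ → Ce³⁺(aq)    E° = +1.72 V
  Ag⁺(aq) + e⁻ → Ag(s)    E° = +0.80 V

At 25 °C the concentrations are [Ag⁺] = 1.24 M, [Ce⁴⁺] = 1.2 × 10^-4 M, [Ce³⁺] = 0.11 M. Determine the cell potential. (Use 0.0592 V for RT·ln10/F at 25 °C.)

0.739 V

The Ce⁴⁺/Ce³⁺ couple has the higher reduction potential and acts as the cathode, so E°_cell = +1.72 − (+0.80) = 0.92 V.
Balancing electrons gives n = 1; the reaction quotient is Q = [Ag⁺]·[Ce³⁺]/[Ce⁴⁺] = 1140.
At 25 °C, E = E° − (0.0592/n) log Q = 0.92 − (0.0592/1)(3.056) = 0.920 − 0.181 = 0.739 V.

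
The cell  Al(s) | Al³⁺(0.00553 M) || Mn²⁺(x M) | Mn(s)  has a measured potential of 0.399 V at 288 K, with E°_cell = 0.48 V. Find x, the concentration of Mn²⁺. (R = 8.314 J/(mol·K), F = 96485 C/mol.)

4.6 × 10^-5 M

From the Nernst equation, ln Q = nF(E° − E)/RT = 6×96485×(0.48 − 0.399)/(8.314×288) = 19.584, so Q = 3.2 × 10^8.
With Q = [Al³⁺]^2/[Mn²⁺]^3 and the known concentrations, [Mn²⁺]^3 in the denominator gives [Mn²⁺] = 4.6 × 10^-5 M.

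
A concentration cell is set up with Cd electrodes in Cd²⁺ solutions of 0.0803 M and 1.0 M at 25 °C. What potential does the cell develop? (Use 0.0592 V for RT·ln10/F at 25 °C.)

0.032 V

Both half-cells are Cd²⁺/Cd, so E°_cell = 0. The concentrated side is the cathode; the cell reaction moves Cd²⁺ from high to low concentration with n = 2.
Q = [Cd²⁺]_dilute/[Cd²⁺]_conc = 0.0803/1.0 = 0.0803.
E = 0 − (0.0592/2) log Q = −(0.0592/2)(-1.095) = 0.0324 V.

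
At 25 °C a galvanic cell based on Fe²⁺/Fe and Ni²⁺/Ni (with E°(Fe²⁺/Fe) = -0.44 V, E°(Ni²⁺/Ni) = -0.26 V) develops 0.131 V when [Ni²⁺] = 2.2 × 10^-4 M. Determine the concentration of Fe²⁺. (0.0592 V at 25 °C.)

0.01 M

From the Nernst equation, log Q = n(E° − E)/0.0592 = 2(0.18 − 0.131)/0.0592 = 1.655, so Q = 45.2.
With Q = [Fe²⁺]/[Ni²⁺] and the known concentrations, [Fe²⁺] in the numerator gives [Fe²⁺] = 0.01 M.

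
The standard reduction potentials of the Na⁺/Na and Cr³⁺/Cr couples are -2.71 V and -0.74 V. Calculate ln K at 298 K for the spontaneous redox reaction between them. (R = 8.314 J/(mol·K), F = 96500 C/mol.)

ln K = 230.2

E°_cell = -0.74 − (-2.71) = 1.97 V, with n = 3 electrons transferred.
At equilibrium E = 0, so the Nernst equation gives ln K = nFE°/RT = (3)(96500)(1.97)/((8.314)(298)) = 230.19.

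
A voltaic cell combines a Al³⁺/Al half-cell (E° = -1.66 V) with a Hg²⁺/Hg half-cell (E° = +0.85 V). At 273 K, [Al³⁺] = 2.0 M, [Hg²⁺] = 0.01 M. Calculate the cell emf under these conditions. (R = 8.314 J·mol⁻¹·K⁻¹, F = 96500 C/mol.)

The Hg²⁺/Hg couple has the higher reduction potential and acts as the cathode, so E°_cell = +0.85 − (-1.66) = 2.51 V.
Balancing electrons gives n = 6; the reaction quotient is Q = [Al³⁺]^2/[Hg²⁺]^3 = 4 × 10^6.
E = E° − (RT/nF) ln Q = 2.51 − (8.314×273)/(6×96500) × (15.202) = 2.510 − 0.060 = 2.450 V.

2.45 V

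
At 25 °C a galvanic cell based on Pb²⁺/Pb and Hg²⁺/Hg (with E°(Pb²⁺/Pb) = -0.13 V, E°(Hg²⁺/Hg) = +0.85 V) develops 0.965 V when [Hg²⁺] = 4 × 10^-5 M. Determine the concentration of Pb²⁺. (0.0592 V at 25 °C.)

1.3 × 10^-4 M

From the Nernst equation, log Q = n(E° − E)/0.0592 = 2(0.98 − 0.965)/0.0592 = 0.507, so Q = 3.21.
With Q = [Pb²⁺]/[Hg²⁺] and the known concentrations, [Pb²⁺] in the numerator gives [Pb²⁺] = 1.3 × 10^-4 M.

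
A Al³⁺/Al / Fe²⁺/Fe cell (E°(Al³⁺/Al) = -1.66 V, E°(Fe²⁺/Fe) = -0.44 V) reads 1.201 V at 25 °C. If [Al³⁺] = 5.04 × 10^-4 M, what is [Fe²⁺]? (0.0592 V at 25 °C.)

From the Nernst equation, log Q = n(E° − E)/0.0592 = 6(1.22 − 1.201)/0.0592 = 1.926, so Q = 84.3.
With Q = [Al³⁺]^2/[Fe²⁺]^3 and the known concentrations, [Fe²⁺]^3 in the denominator gives [Fe²⁺] = 0.0014 M.

0.0014 M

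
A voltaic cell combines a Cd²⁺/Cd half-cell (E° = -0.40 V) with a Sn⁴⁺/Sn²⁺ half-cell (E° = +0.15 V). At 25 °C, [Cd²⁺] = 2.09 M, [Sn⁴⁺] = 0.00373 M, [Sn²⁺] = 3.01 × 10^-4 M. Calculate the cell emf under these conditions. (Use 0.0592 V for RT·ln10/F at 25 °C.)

0.573 V

The Sn⁴⁺/Sn²⁺ couple has the higher reduction potential and acts as the cathode, so E°_cell = +0.15 − (-0.40) = 0.55 V.
Balancing electrons gives n = 2; the reaction quotient is Q = [Cd²⁺]·[Sn²⁺]/[Sn⁴⁺] = 0.169.
At 25 °C, E = E° − (0.0592/n) log Q = 0.55 − (0.0592/2)(-0.773) = 0.550 + 0.023 = 0.573 V.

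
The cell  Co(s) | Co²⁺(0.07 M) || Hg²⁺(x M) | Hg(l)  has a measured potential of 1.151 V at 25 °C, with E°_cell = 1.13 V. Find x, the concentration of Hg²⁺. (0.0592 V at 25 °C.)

0.36 M

From the Nernst equation, log Q = n(E° − E)/0.0592 = 2(1.13 − 1.151)/0.0592 = -0.709, so Q = 0.195.
With Q = [Co²⁺]/[Hg²⁺] and the known concentrations, [Hg²⁺] in the denominator gives [Hg²⁺] = 0.36 M.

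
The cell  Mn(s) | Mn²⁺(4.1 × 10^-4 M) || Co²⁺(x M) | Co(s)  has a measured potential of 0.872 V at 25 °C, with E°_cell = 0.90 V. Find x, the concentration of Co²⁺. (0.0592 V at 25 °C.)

From the Nernst equation, log Q = n(E° − E)/0.0592 = 2(0.90 − 0.872)/0.0592 = 0.946, so Q = 8.83.
With Q = [Mn²⁺]/[Co²⁺] and the known concentrations, [Co²⁺] in the denominator gives [Co²⁺] = 4.6 × 10^-5 M.

4.6 × 10^-5 M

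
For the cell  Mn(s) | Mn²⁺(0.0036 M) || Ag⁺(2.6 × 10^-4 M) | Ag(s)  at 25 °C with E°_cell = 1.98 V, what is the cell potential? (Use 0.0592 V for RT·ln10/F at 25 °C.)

1.84 V

Balancing electrons gives n = 2; the reaction quotient is Q = [Mn²⁺]/[Ag⁺]^2 = 5.33 × 10^4.
At 25 °C, E = E° − (0.0592/n) log Q = 1.98 − (0.0592/2)(4.726) = 1.980 − 0.140 = 1.840 V.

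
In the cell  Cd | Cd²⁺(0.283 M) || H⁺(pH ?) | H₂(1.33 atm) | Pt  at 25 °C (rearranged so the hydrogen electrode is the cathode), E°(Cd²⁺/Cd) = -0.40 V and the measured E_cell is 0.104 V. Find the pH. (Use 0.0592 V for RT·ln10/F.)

E°_cell = 0.40 V and n = 2.
log Q = n(E° − E)/0.0592 = 2×(0.40 − 0.104)/0.0592 = 10.000.
With Q = [Cd²⁺]·P(H₂) / [H⁺]^2, solving for [H⁺] gives log[H⁺] = -5.212, so pH = 5.21.

pH = 5.21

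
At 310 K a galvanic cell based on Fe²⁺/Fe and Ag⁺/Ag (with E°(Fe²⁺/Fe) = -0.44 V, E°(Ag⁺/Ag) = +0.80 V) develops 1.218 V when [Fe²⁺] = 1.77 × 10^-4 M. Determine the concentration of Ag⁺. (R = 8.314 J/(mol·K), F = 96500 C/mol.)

From the Nernst equation, ln Q = nF(E° − E)/RT = 2×96500×(1.24 − 1.218)/(8.314×310) = 1.647, so Q = 5.19.
With Q = [Fe²⁺]/[Ag⁺]^2 and the known concentrations, [Ag⁺]^2 in the denominator gives [Ag⁺] = 0.0058 M.

0.0058 M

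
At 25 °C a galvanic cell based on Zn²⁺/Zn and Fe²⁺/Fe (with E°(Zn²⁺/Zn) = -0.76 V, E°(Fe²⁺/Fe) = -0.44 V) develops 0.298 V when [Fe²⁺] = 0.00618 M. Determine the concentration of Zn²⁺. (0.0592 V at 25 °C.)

From the Nernst equation, log Q = n(E° − E)/0.0592 = 2(0.32 − 0.298)/0.0592 = 0.743, so Q = 5.54.
With Q = [Zn²⁺]/[Fe²⁺] and the known concentrations, [Zn²⁺] in the numerator gives [Zn²⁺] = 0.034 M.

0.034 M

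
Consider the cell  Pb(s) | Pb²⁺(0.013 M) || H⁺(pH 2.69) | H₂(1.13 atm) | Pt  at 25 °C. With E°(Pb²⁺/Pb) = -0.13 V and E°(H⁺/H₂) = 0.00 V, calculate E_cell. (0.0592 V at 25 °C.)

The hydrogen couple is the cathode, so E°_cell = 0.13 V; n = 2.
[H⁺] = 10^(−2.69) = 0.0020 M, and Q = [Pb²⁺]·P(H₂) / [H⁺]^2 = 3520.
E = E° − (0.0592/2) log Q = 0.13 − (0.0592/2)(3.547) = 0.025 V.

0.025 V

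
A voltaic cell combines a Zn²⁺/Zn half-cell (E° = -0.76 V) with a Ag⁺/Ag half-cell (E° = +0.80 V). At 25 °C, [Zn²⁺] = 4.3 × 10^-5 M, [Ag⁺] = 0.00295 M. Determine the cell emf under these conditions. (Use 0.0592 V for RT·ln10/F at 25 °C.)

The Ag⁺/Ag couple has the higher reduction potential and acts as the cathode, so E°_cell = +0.80 − (-0.76) = 1.56 V.
Balancing electrons gives n = 2; the reaction quotient is Q = [Zn²⁺]/[Ag⁺]^2 = 4.94.
At 25 °C, E = E° − (0.0592/n) log Q = 1.56 − (0.0592/2)(0.694) = 1.560 − 0.021 = 1.539 V.

1.54 V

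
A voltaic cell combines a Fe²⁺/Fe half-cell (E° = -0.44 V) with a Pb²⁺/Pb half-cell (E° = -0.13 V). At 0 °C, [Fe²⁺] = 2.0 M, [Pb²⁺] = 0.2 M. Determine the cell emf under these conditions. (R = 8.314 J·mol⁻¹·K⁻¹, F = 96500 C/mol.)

The Pb²⁺/Pb couple has the higher reduction potential and acts as the cathode, so E°_cell = -0.13 − (-0.44) = 0.31 V.
Balancing electrons gives n = 2; the reaction quotient is Q = [Fe²⁺]/[Pb²⁺] = 10.0.
E = E° − (RT/nF) ln Q = 0.31 − (8.314×273)/(2×96500) × (2.303) = 0.310 − 0.027 = 0.283 V.

0.283 V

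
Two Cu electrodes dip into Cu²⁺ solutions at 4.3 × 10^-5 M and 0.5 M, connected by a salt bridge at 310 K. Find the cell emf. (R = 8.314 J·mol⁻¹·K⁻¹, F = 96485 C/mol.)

0.13 V

Both half-cells are Cu²⁺/Cu, so E°_cell = 0. The concentrated side is the cathode; the cell reaction moves Cu²⁺ from high to low concentration with n = 2.
Q = [Cu²⁺]_dilute/[Cu²⁺]_conc = 4.3 × 10^-5/0.5 = 8.6 × 10^-5.
E = 0 − (RT/nF) ln Q = −((8.314×310)/(2×96485))(-9.361) = 0.1250 V.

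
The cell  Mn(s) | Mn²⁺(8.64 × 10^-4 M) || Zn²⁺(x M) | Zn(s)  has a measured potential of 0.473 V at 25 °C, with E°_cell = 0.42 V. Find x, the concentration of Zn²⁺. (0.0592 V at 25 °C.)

0.053 M

From the Nernst equation, log Q = n(E° − E)/0.0592 = 2(0.42 − 0.473)/0.0592 = -1.791, so Q = 0.0162.
With Q = [Mn²⁺]/[Zn²⁺] and the known concentrations, [Zn²⁺] in the denominator gives [Zn²⁺] = 0.053 M.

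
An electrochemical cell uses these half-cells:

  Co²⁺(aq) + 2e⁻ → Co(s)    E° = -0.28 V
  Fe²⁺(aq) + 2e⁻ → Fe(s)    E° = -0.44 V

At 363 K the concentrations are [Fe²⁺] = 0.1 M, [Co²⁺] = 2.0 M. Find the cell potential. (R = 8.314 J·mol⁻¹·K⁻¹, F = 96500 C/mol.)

The Co²⁺/Co couple has the higher reduction potential and acts as the cathode, so E°_cell = -0.28 − (-0.44) = 0.16 V.
Balancing electrons gives n = 2; the reaction quotient is Q = [Fe²⁺]/[Co²⁺] = 0.0500.
E = E° − (RT/nF) ln Q = 0.16 − (8.314×363)/(2×96500) × (-2.996) = 0.160 + 0.047 = 0.207 V.

0.207 V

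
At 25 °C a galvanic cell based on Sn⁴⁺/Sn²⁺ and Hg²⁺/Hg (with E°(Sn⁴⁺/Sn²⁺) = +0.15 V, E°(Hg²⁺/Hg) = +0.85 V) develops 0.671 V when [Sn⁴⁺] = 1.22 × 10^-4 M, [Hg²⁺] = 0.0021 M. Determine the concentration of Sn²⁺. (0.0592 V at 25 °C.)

0.0061 M

From the Nernst equation, log Q = n(E° − E)/0.0592 = 2(0.70 − 0.671)/0.0592 = 0.980, so Q = 9.54.
With Q = [Sn⁴⁺]/([Sn²⁺]·[Hg²⁺]) and the known concentrations, [Sn²⁺] in the denominator gives [Sn²⁺] = 0.0061 M.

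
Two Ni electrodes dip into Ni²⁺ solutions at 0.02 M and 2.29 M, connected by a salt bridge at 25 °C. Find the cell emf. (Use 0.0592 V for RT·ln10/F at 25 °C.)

Both half-cells are Ni²⁺/Ni, so E°_cell = 0. The concentrated side is the cathode; the cell reaction moves Ni²⁺ from high to low concentration with n = 2.
Q = [Ni²⁺]_dilute/[Ni²⁺]_conc = 0.02/2.29 = 0.00873.
E = 0 − (0.0592/2) log Q = −(0.0592/2)(-2.059) = 0.0609 V.

0.061 V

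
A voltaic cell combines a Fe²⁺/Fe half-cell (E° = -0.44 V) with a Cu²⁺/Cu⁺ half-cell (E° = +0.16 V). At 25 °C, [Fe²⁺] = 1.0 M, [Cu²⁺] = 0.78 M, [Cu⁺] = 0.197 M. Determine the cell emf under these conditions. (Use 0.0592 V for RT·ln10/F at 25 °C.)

The Cu²⁺/Cu⁺ couple has the higher reduction potential and acts as the cathode, so E°_cell = +0.16 − (-0.44) = 0.60 V.
Balancing electrons gives n = 2; the reaction quotient is Q = [Fe²⁺]·[Cu⁺]^2/[Cu²⁺]^2 = 0.0638.
At 25 °C, E = E° − (0.0592/n) log Q = 0.60 − (0.0592/2)(-1.195) = 0.600 + 0.035 = 0.635 V.

0.635 V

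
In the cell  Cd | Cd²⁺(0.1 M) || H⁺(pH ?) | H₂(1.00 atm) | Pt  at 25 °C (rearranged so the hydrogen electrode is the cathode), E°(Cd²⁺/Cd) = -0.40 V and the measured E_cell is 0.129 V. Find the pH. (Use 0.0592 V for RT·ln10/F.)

E°_cell = 0.40 V and n = 2.
log Q = n(E° − E)/0.0592 = 2×(0.40 − 0.129)/0.0592 = 9.155.
With Q = [Cd²⁺]·P(H₂) / [H⁺]^2, solving for [H⁺] gives log[H⁺] = -5.078, so pH = 5.08.

pH = 5.08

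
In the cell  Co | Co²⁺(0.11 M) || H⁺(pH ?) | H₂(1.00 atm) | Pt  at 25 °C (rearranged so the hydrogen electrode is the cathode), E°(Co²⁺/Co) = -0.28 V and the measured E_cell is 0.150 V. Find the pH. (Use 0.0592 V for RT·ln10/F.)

pH = 2.68

E°_cell = 0.28 V and n = 2.
log Q = n(E° − E)/0.0592 = 2×(0.28 − 0.150)/0.0592 = 4.392.
With Q = [Co²⁺]·P(H₂) / [H⁺]^2, solving for [H⁺] gives log[H⁺] = -2.675, so pH = 2.68.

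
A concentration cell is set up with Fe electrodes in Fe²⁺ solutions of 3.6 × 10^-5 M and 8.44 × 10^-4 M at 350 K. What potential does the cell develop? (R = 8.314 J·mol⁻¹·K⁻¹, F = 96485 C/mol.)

Both half-cells are Fe²⁺/Fe, so E°_cell = 0. The concentrated side is the cathode; the cell reaction moves Fe²⁺ from high to low concentration with n = 2.
Q = [Fe²⁺]_dilute/[Fe²⁺]_conc = 3.6 × 10^-5/8.44 × 10^-4 = 0.0427.
E = 0 − (RT/nF) ln Q = −((8.314×350)/(2×96485))(-3.155) = 0.0476 V.

0.048 V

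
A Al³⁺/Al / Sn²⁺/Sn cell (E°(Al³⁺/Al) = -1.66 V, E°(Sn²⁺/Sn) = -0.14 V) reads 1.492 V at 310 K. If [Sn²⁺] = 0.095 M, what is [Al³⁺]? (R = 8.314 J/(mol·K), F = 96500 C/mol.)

0.68 M

From the Nernst equation, ln Q = nF(E° − E)/RT = 6×96500×(1.52 − 1.492)/(8.314×310) = 6.290, so Q = 539.
With Q = [Al³⁺]^2/[Sn²⁺]^3 and the known concentrations, [Al³⁺]^2 in the numerator gives [Al³⁺] = 0.68 M.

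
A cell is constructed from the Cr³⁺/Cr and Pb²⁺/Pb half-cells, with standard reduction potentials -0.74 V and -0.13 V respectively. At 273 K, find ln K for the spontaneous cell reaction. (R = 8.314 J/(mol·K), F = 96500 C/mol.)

E°_cell = -0.13 − (-0.74) = 0.61 V, with n = 6 electrons transferred.
At equilibrium E = 0, so the Nernst equation gives ln K = nFE°/RT = (6)(96500)(0.61)/((8.314)(273)) = 155.61.

ln K = 155.6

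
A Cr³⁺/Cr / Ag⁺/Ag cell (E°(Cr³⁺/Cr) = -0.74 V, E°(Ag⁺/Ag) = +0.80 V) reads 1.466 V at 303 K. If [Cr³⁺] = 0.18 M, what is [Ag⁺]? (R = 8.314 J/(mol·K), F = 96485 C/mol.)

0.033 M

From the Nernst equation, ln Q = nF(E° − E)/RT = 3×96485×(1.54 − 1.466)/(8.314×303) = 8.503, so Q = 4930.
With Q = [Cr³⁺]/[Ag⁺]^3 and the known concentrations, [Ag⁺]^3 in the denominator gives [Ag⁺] = 0.033 M.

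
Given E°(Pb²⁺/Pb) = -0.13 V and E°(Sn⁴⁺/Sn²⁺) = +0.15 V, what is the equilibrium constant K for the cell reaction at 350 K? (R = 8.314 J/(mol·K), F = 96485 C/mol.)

E°_cell = +0.15 − (-0.13) = 0.28 V, with n = 2 electrons transferred.
At equilibrium E = 0, so the Nernst equation gives ln K = nFE°/RT = (2)(96485)(0.28)/((8.314)(350)) = 18.57.
K = e^18.57 = 1.2 × 10^8.

1.2 × 10^8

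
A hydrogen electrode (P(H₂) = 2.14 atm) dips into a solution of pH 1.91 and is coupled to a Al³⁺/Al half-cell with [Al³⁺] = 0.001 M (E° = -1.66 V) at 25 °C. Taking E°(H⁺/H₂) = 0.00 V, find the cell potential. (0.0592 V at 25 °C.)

1.60 V

The hydrogen couple is the cathode, so E°_cell = 1.66 V; n = 6.
[H⁺] = 10^(−1.91) = 0.012 M, and Q = [Al³⁺]^2·P(H₂)^3 / [H⁺]^6 = 2.83 × 10^6.
E = E° − (0.0592/6) log Q = 1.66 − (0.0592/6)(6.451) = 1.596 V.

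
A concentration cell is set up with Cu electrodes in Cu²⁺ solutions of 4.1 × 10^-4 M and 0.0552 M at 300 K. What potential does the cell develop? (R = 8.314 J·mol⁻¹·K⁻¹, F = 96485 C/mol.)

Both half-cells are Cu²⁺/Cu, so E°_cell = 0. The concentrated side is the cathode; the cell reaction moves Cu²⁺ from high to low concentration with n = 2.
Q = [Cu²⁺]_dilute/[Cu²⁺]_conc = 4.1 × 10^-4/0.0552 = 0.00743.
E = 0 − (RT/nF) ln Q = −((8.314×300)/(2×96485))(-4.903) = 0.0634 V.

0.063 V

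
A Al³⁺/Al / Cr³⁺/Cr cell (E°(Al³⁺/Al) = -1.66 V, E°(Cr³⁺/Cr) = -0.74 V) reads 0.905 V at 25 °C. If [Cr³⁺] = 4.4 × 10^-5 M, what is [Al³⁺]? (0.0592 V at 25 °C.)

2.5 × 10^-4 M

From the Nernst equation, log Q = n(E° − E)/0.0592 = 3(0.92 − 0.905)/0.0592 = 0.760, so Q = 5.76.
With Q = [Al³⁺]/[Cr³⁺] and the known concentrations, [Al³⁺] in the numerator gives [Al³⁺] = 2.5 × 10^-4 M.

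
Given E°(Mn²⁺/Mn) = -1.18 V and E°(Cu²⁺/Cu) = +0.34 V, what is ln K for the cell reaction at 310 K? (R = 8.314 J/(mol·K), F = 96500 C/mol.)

E°_cell = +0.34 − (-1.18) = 1.52 V, with n = 2 electrons transferred.
At equilibrium E = 0, so the Nernst equation gives ln K = nFE°/RT = (2)(96500)(1.52)/((8.314)(310)) = 113.82.

ln K = 113.8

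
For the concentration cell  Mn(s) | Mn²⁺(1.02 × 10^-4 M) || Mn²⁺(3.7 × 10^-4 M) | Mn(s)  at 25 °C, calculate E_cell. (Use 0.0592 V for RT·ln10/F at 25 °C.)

Both half-cells are Mn²⁺/Mn, so E°_cell = 0. The concentrated side is the cathode; the cell reaction moves Mn²⁺ from high to low concentration with n = 2.
Q = [Mn²⁺]_dilute/[Mn²⁺]_conc = 1.02 × 10^-4/3.7 × 10^-4 = 0.276.
E = 0 − (0.0592/2) log Q = −(0.0592/2)(-0.560) = 0.0166 V.

0.017 V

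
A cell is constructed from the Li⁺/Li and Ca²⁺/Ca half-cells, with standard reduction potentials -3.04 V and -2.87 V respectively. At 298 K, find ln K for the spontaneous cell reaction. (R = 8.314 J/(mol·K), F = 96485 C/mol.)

ln K = 13.2

E°_cell = -2.87 − (-3.04) = 0.17 V, with n = 2 electrons transferred.
At equilibrium E = 0, so the Nernst equation gives ln K = nFE°/RT = (2)(96485)(0.17)/((8.314)(298)) = 13.24.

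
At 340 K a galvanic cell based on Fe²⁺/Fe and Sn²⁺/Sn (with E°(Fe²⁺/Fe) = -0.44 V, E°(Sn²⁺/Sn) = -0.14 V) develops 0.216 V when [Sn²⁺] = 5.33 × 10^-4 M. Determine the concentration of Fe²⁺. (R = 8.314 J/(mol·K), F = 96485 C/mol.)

From the Nernst equation, ln Q = nF(E° − E)/RT = 2×96485×(0.30 − 0.216)/(8.314×340) = 5.734, so Q = 309.
With Q = [Fe²⁺]/[Sn²⁺] and the known concentrations, [Fe²⁺] in the numerator gives [Fe²⁺] = 0.16 M.

0.16 M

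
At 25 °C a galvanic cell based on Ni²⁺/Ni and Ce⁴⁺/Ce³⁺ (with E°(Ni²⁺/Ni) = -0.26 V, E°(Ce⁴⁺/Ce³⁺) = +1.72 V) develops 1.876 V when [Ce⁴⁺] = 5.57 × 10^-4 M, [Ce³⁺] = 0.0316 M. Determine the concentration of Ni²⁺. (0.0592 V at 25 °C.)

1.0 M

From the Nernst equation, log Q = n(E° − E)/0.0592 = 2(1.98 − 1.876)/0.0592 = 3.514, so Q = 3260.
With Q = [Ni²⁺]·[Ce³⁺]^2/[Ce⁴⁺]^2 and the known concentrations, [Ni²⁺] in the numerator gives [Ni²⁺] = 1.0 M.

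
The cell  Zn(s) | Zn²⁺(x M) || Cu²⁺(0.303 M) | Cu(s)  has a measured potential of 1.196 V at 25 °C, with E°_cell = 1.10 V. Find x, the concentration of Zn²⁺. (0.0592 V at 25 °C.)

From the Nernst equation, log Q = n(E° − E)/0.0592 = 2(1.10 − 1.196)/0.0592 = -3.243, so Q = 5.71 × 10^-4.
With Q = [Zn²⁺]/[Cu²⁺] and the known concentrations, [Zn²⁺] in the numerator gives [Zn²⁺] = 1.7 × 10^-4 M.

1.7 × 10^-4 M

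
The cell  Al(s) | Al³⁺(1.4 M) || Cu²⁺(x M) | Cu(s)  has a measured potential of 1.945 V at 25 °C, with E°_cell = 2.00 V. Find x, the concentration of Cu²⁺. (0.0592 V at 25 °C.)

0.017 M

From the Nernst equation, log Q = n(E° − E)/0.0592 = 6(2.00 − 1.945)/0.0592 = 5.574, so Q = 3.75 × 10^5.
With Q = [Al³⁺]^2/[Cu²⁺]^3 and the known concentrations, [Cu²⁺]^3 in the denominator gives [Cu²⁺] = 0.017 M.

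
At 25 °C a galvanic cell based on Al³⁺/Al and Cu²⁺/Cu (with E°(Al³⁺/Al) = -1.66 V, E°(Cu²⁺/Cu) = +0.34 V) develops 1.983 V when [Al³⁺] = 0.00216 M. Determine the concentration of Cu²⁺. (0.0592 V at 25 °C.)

From the Nernst equation, log Q = n(E° − E)/0.0592 = 6(2.00 − 1.983)/0.0592 = 1.723, so Q = 52.8.
With Q = [Al³⁺]^2/[Cu²⁺]^3 and the known concentrations, [Cu²⁺]^3 in the denominator gives [Cu²⁺] = 0.0045 M.

0.0045 M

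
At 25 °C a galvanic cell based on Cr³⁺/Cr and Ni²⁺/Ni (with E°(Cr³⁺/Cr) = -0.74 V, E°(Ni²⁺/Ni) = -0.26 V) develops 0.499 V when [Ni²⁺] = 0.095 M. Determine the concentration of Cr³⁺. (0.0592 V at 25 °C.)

From the Nernst equation, log Q = n(E° − E)/0.0592 = 6(0.48 − 0.499)/0.0592 = -1.926, so Q = 0.0119.
With Q = [Cr³⁺]^2/[Ni²⁺]^3 and the known concentrations, [Cr³⁺]^2 in the numerator gives [Cr³⁺] = 0.0032 M.

0.0032 M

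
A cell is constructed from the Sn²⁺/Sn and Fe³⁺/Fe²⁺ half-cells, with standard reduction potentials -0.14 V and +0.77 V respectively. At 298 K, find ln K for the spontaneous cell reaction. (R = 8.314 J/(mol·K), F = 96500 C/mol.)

E°_cell = +0.77 − (-0.14) = 0.91 V, with n = 2 electrons transferred.
At equilibrium E = 0, so the Nernst equation gives ln K = nFE°/RT = (2)(96500)(0.91)/((8.314)(298)) = 70.89.

ln K = 70.9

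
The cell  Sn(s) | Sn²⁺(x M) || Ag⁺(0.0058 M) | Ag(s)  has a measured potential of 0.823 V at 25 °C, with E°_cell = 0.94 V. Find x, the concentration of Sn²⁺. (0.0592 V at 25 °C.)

From the Nernst equation, log Q = n(E° − E)/0.0592 = 2(0.94 − 0.823)/0.0592 = 3.953, so Q = 8970.
With Q = [Sn²⁺]/[Ag⁺]^2 and the known concentrations, [Sn²⁺] in the numerator gives [Sn²⁺] = 0.3 M.

0.3 M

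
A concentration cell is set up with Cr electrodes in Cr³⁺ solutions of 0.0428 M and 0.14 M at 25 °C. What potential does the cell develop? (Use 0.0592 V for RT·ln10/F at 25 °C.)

0.010 V

Both half-cells are Cr³⁺/Cr, so E°_cell = 0. The concentrated side is the cathode; the cell reaction moves Cr³⁺ from high to low concentration with n = 3.
Q = [Cr³⁺]_dilute/[Cr³⁺]_conc = 0.0428/0.14 = 0.306.
E = 0 − (0.0592/3) log Q = −(0.0592/3)(-0.515) = 0.0102 V.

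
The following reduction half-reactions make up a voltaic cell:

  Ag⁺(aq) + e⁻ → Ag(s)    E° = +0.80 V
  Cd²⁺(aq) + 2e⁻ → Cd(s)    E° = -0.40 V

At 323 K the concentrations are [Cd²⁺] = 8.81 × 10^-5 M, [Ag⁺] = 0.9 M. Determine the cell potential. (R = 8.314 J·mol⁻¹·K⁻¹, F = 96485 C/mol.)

1.33 V

The Ag⁺/Ag couple has the higher reduction potential and acts as the cathode, so E°_cell = +0.80 − (-0.40) = 1.20 V.
Balancing electrons gives n = 2; the reaction quotient is Q = [Cd²⁺]/[Ag⁺]^2 = 1.09 × 10^-4.
E = E° − (RT/nF) ln Q = 1.20 − (8.314×323)/(2×96485) × (-9.126) = 1.200 + 0.127 = 1.327 V.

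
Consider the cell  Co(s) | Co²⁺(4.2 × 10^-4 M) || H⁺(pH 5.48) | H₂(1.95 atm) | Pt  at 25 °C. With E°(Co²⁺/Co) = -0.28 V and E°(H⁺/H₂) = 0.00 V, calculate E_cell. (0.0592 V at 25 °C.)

The hydrogen couple is the cathode, so E°_cell = 0.28 V; n = 2.
[H⁺] = 10^(−5.48) = 3.3 × 10^-6 M, and Q = [Co²⁺]·P(H₂) / [H⁺]^2 = 7.47 × 10^7.
E = E° − (0.0592/2) log Q = 0.28 − (0.0592/2)(7.873) = 0.047 V.

0.047 V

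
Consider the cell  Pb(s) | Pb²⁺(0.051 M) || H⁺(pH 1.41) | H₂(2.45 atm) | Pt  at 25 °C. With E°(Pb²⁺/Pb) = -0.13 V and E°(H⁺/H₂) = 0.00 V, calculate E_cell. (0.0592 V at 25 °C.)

The hydrogen couple is the cathode, so E°_cell = 0.13 V; n = 2.
[H⁺] = 10^(−1.41) = 0.039 M, and Q = [Pb²⁺]·P(H₂) / [H⁺]^2 = 82.6.
E = E° − (0.0592/2) log Q = 0.13 − (0.0592/2)(1.917) = 0.073 V.

0.073 V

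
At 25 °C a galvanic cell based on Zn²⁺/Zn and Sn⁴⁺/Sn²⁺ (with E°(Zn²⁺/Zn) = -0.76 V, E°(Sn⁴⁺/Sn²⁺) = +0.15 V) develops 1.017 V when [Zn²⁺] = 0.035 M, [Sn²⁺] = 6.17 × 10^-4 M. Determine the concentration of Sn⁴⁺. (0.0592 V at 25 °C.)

0.089 M

From the Nernst equation, log Q = n(E° − E)/0.0592 = 2(0.91 − 1.017)/0.0592 = -3.615, so Q = 2.43 × 10^-4.
With Q = [Zn²⁺]·[Sn²⁺]/[Sn⁴⁺] and the known concentrations, [Sn⁴⁺] in the denominator gives [Sn⁴⁺] = 0.089 M.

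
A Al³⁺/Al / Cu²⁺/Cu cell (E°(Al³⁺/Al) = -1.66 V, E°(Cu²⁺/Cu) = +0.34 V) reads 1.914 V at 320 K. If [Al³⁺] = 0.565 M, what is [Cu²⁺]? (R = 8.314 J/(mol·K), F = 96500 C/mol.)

0.0013 M

From the Nernst equation, ln Q = nF(E° − E)/RT = 6×96500×(2.00 − 1.914)/(8.314×320) = 18.716, so Q = 1.34 × 10^8.
With Q = [Al³⁺]^2/[Cu²⁺]^3 and the known concentrations, [Cu²⁺]^3 in the denominator gives [Cu²⁺] = 0.0013 M.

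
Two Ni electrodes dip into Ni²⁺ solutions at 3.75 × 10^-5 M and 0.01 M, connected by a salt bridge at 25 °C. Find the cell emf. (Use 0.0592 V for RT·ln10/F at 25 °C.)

0.072 V

Both half-cells are Ni²⁺/Ni, so E°_cell = 0. The concentrated side is the cathode; the cell reaction moves Ni²⁺ from high to low concentration with n = 2.
Q = [Ni²⁺]_dilute/[Ni²⁺]_conc = 3.75 × 10^-5/0.01 = 0.00375.
E = 0 − (0.0592/2) log Q = −(0.0592/2)(-2.426) = 0.0718 V.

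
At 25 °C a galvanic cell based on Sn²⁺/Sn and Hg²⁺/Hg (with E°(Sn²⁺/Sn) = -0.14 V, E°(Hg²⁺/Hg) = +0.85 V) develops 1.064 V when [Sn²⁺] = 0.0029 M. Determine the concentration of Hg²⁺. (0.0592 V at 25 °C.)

0.92 M

From the Nernst equation, log Q = n(E° − E)/0.0592 = 2(0.99 − 1.064)/0.0592 = -2.500, so Q = 0.00316.
With Q = [Sn²⁺]/[Hg²⁺] and the known concentrations, [Hg²⁺] in the denominator gives [Hg²⁺] = 0.92 M.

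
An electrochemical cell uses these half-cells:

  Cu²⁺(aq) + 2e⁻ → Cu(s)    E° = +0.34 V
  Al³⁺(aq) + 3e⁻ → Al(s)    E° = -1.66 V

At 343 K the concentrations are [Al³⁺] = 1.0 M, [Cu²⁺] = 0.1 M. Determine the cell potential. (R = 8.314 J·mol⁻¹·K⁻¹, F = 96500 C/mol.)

1.97 V

The Cu²⁺/Cu couple has the higher reduction potential and acts as the cathode, so E°_cell = +0.34 − (-1.66) = 2.00 V.
Balancing electrons gives n = 6; the reaction quotient is Q = [Al³⁺]^2/[Cu²⁺]^3 = 1000.
E = E° − (RT/nF) ln Q = 2.00 − (8.314×343)/(6×96500) × (6.908) = 2.000 − 0.034 = 1.966 V.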